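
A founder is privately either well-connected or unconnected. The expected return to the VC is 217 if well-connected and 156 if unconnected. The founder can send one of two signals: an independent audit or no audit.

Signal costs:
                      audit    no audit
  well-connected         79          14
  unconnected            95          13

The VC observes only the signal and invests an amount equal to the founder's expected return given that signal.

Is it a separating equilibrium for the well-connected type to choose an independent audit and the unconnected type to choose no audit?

If types separate, audit earns payment 217 and no audit earns 156.
Well-connected: audit gives 217 − 79 = 138; no audit gives 156 − 14 = 142. Would deviate. ✗
Unconnected: no audit gives 156 − 13 = 143; audit gives 217 − 95 = 122. No deviation. ✓

No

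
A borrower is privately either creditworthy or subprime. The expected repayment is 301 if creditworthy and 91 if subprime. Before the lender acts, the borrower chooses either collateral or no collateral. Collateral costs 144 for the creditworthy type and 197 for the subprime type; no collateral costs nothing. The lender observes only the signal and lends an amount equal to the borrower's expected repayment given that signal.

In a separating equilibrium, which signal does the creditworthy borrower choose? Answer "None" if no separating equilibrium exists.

None

Try creditworthy → collateral, subprime → no collateral:
  If types separate, collateral earns payment 301 and no collateral earns 91.
  Creditworthy: collateral gives 301 − 144 = 157; no collateral gives 91 − 0 = 91. No deviation. ✓
  Subprime: no collateral gives 91 − 0 = 91; collateral gives 301 − 197 = 104. Would deviate. ✗
Try creditworthy → no collateral, subprime → collateral:
  If types separate, no collateral earns payment 301 and collateral earns 91.
  Creditworthy: no collateral gives 301 − 0 = 301; collateral gives 91 − 144 = -53. No deviation. ✓
  Subprime: collateral gives 91 − 197 = -106; no collateral gives 301 − 0 = 301. Would deviate. ✗
Neither assignment is incentive-compatible.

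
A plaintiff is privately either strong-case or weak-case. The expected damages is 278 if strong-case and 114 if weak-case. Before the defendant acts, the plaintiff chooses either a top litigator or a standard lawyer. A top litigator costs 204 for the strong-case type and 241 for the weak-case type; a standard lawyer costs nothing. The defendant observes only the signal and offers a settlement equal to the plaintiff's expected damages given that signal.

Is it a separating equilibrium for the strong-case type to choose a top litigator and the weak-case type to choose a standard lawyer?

If types separate, top litigator earns payment 278 and standard lawyer earns 114.
Strong-case: top litigator gives 278 − 204 = 74; standard lawyer gives 114 − 0 = 114. Would deviate. ✗
Weak-case: standard lawyer gives 114 − 0 = 114; top litigator gives 278 − 241 = 37. No deviation. ✓

No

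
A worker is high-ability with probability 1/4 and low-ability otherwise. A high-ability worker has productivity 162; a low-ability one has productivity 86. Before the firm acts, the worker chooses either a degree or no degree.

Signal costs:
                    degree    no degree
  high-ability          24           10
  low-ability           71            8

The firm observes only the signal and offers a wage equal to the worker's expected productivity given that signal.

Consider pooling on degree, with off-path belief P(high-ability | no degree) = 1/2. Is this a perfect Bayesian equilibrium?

On the equilibrium path (degree) the firm holds the prior 1/4 and pays 1/4·162 + 3/4·86 = 105. Off-path (no degree) belief 1/2 gives 1/2·162 + 1/2·86 = 124.
High-ability: degree gives 105 − 24 = 81; no degree gives 124 − 10 = 114. Deviates. ✗
Low-ability: degree gives 105 − 71 = 34; no degree gives 124 − 8 = 116. Deviates. ✗

No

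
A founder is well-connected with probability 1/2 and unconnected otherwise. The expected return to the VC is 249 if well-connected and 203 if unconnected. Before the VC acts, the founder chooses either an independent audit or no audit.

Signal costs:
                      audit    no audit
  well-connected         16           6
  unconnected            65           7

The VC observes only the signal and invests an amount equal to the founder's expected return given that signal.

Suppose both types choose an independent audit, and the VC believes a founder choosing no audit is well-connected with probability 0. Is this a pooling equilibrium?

At the pooled signal (audit) the VC holds the prior 1/2 and pays 1/2·249 + 1/2·203 = 226. Off-path (no audit) belief 0 gives 0·249 + 1·203 = 203.
Well-connected: audit gives 226 − 16 = 210; no audit gives 203 − 6 = 197. Stays. ✓
Unconnected: audit gives 226 − 65 = 161; no audit gives 203 − 7 = 196. Deviates. ✗

No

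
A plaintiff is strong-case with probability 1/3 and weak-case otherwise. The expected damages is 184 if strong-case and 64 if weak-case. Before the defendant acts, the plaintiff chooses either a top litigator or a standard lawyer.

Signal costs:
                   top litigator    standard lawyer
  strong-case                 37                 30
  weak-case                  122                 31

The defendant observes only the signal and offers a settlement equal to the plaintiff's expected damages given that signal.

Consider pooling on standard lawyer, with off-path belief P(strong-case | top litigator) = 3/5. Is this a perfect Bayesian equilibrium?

At the pooled signal (standard lawyer) the defendant holds the prior 1/3 and pays 1/3·184 + 2/3·64 = 104. Off-path (top litigator) belief 3/5 gives 3/5·184 + 2/5·64 = 136.
Strong-case: standard lawyer gives 104 − 30 = 74; top litigator gives 136 − 37 = 99. Deviates. ✗
Weak-case: standard lawyer gives 104 − 31 = 73; top litigator gives 136 − 122 = 14. Stays. ✓

No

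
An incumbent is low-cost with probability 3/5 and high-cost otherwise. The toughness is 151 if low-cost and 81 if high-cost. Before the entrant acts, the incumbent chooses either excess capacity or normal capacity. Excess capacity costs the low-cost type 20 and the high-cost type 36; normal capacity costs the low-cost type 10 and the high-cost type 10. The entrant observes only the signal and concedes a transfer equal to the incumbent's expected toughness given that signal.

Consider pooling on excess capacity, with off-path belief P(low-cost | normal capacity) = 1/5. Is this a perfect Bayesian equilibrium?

At the pooled signal (excess capacity) the entrant holds the prior 3/5 and pays 3/5·151 + 2/5·81 = 123. Off-path (normal capacity) belief 1/5 gives 1/5·151 + 4/5·81 = 95.
Low-cost: excess capacity gives 123 − 20 = 103; normal capacity gives 95 − 10 = 85. Stays. ✓
High-cost: excess capacity gives 123 − 36 = 87; normal capacity gives 95 − 10 = 85. Stays. ✓

Yes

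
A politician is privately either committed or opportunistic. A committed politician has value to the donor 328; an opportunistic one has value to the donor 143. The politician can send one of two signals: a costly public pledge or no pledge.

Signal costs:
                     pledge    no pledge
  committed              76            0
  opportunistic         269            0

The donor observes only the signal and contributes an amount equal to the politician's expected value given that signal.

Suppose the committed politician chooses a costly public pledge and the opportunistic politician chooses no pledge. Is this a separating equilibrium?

If types separate, pledge earns payment 328 and no pledge earns 143.
Committed: pledge gives 328 − 76 = 252; no pledge gives 143 − 0 = 143. No deviation. ✓
Opportunistic: no pledge gives 143 − 0 = 143; pledge gives 328 − 269 = 59. No deviation. ✓
Both incentive constraints hold.

Yes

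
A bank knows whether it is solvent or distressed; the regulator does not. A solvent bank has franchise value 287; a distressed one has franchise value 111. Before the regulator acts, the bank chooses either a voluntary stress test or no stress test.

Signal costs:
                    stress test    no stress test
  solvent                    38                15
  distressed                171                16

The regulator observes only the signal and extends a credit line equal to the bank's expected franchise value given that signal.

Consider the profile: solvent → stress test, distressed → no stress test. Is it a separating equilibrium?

No

If types separate, stress test earns payment 287 and no stress test earns 111.
Solvent: stress test gives 287 − 38 = 249; no stress test gives 111 − 15 = 96. No deviation. ✓
Distressed: no stress test gives 111 − 16 = 95; stress test gives 287 − 171 = 116. Would deviate. ✗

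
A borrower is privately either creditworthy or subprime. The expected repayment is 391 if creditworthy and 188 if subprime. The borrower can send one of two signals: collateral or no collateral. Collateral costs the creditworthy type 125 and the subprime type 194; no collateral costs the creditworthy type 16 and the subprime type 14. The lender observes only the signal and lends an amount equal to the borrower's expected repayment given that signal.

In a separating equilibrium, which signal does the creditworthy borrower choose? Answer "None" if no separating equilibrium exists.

Try creditworthy → collateral, subprime → no collateral:
  If types separate, collateral earns payment 391 and no collateral earns 188.
  Creditworthy: collateral gives 391 − 125 = 266; no collateral gives 188 − 16 = 172. No deviation. ✓
  Subprime: no collateral gives 188 − 14 = 174; collateral gives 391 − 194 = 197. Would deviate. ✗
Try creditworthy → no collateral, subprime → collateral:
  If types separate, no collateral earns payment 391 and collateral earns 188.
  Creditworthy: no collateral gives 391 − 16 = 375; collateral gives 188 − 125 = 63. No deviation. ✓
  Subprime: collateral gives 188 − 194 = -6; no collateral gives 391 − 14 = 377. Would deviate. ✗
Neither assignment is incentive-compatible.

None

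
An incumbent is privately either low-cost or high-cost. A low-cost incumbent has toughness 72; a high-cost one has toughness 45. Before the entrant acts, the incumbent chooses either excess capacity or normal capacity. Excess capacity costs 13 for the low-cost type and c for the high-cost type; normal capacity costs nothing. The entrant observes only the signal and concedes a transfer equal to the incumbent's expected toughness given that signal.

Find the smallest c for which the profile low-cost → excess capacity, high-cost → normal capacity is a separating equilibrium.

27

Under separation: excess capacity → low-cost (pays 72); normal capacity → high-cost (pays 45).
Low-cost: 72 − 13 = 59 ≥ 45 − 0 = 45. Holds regardless of c. ✓
High-cost: 45 − 0 ≥ 72 − c, so c ≥ 72 − 45 = 27.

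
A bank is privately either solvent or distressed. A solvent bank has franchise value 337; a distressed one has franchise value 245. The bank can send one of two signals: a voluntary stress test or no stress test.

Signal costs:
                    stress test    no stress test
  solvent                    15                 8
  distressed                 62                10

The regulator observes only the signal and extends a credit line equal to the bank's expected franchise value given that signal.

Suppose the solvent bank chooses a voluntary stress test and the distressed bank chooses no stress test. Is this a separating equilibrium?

No

Under separation the regulator infers type exactly: stress test → solvent (pays 337), no stress test → distressed (pays 245).
Solvent: stress test gives 337 − 15 = 322; no stress test gives 245 − 8 = 237. No deviation. ✓
Distressed: no stress test gives 245 − 10 = 235; stress test gives 337 − 62 = 275. Would deviate. ✗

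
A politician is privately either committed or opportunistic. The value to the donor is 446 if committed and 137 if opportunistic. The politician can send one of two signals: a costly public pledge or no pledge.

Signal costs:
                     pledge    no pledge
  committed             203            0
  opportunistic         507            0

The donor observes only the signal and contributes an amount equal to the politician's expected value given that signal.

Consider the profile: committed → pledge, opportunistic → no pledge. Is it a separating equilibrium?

Yes

Under separation the donor infers type exactly: pledge → committed (pays 446), no pledge → opportunistic (pays 137).
Committed: pledge gives 446 − 203 = 243; no pledge gives 137 − 0 = 137. No deviation. ✓
Opportunistic: no pledge gives 137 − 0 = 137; pledge gives 446 − 507 = -61. No deviation. ✓
Both incentive constraints hold.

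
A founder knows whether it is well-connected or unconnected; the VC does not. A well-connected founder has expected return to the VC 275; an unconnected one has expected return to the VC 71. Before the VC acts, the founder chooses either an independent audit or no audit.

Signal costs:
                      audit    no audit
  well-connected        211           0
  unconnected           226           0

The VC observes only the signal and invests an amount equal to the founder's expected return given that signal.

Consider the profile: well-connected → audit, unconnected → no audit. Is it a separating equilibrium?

No

Under separation the VC infers type exactly: audit → well-connected (pays 275), no audit → unconnected (pays 71).
Well-connected: audit gives 275 − 211 = 64; no audit gives 71 − 0 = 71. Would deviate. ✗
Unconnected: no audit gives 71 − 0 = 71; audit gives 275 − 226 = 49. No deviation. ✓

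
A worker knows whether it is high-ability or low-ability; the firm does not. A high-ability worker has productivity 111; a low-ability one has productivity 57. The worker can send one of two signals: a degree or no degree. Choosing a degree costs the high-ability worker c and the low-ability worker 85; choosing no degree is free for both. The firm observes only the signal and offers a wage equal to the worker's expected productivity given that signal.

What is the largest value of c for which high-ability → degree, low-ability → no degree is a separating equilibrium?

Under separation: degree → high-ability (pays 111); no degree → low-ability (pays 57).
Low-ability: 57 − 0 = 57 ≥ 111 − 85 = 26. Holds regardless of c. ✓
High-ability: 111 − c ≥ 57 − 0, so c ≤ 111 − 57 = 54.

54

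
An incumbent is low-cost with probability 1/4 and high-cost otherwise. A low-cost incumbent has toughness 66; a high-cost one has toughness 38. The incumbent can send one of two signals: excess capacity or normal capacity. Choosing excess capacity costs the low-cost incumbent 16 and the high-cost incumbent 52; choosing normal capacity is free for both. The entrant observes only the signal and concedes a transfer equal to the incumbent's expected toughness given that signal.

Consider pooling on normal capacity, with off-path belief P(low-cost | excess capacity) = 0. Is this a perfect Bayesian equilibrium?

On the equilibrium path (normal capacity) the entrant holds the prior 1/4 and pays 1/4·66 + 3/4·38 = 45. Off-path (excess capacity) belief 0 gives 0·66 + 1·38 = 38.
Low-cost: normal capacity gives 45 − 0 = 45; excess capacity gives 38 − 16 = 22. Stays. ✓
High-cost: normal capacity gives 45 − 0 = 45; excess capacity gives 38 − 52 = -14. Stays. ✓
Beliefs are Bayes-consistent on-path and both types best-respond.

Yes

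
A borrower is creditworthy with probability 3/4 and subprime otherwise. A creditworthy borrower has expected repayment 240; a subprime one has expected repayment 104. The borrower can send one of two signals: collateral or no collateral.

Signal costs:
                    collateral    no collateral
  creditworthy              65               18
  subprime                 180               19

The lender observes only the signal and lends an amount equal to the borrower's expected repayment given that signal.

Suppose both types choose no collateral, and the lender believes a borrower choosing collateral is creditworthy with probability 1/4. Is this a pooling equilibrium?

At the pooled signal (no collateral) the lender holds the prior 3/4 and pays 3/4·240 + 1/4·104 = 206. Off-path (collateral) belief 1/4 gives 1/4·240 + 3/4·104 = 138.
Creditworthy: no collateral gives 206 − 18 = 188; collateral gives 138 − 65 = 73. Stays. ✓
Subprime: no collateral gives 206 − 19 = 187; collateral gives 138 − 180 = -42. Stays. ✓

Yes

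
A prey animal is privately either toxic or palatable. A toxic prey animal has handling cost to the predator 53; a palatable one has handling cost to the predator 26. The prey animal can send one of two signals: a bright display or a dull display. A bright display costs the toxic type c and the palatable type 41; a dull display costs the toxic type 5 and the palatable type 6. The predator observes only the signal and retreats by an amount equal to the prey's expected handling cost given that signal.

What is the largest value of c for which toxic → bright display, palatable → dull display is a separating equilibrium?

32

Under separation: bright display → toxic (pays 53); dull display → palatable (pays 26).
Palatable: 26 − 6 = 20 ≥ 53 − 41 = 12. Holds regardless of c. ✓
Toxic: 53 − c ≥ 26 − 5, so c ≤ 53 − 21 = 32.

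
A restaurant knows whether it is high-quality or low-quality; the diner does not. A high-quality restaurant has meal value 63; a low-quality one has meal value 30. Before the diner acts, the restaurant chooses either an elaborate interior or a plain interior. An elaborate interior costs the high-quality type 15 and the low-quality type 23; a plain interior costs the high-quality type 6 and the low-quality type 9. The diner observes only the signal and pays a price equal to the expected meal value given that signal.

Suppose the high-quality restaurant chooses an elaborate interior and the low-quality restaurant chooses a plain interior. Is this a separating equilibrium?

No

Under separation the diner infers type exactly: elaborate interior → high-quality (pays 63), plain interior → low-quality (pays 30).
High-quality: elaborate interior gives 63 − 15 = 48; plain interior gives 30 − 6 = 24. No deviation. ✓
Low-quality: plain interior gives 30 − 9 = 21; elaborate interior gives 63 − 23 = 40. Would deviate. ✗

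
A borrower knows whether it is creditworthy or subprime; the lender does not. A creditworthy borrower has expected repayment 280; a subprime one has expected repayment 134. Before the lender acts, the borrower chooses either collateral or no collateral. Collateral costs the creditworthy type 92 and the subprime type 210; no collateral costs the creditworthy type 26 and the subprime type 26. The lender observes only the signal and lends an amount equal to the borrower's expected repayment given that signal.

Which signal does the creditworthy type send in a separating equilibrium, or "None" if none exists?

collateral

Try creditworthy → collateral, subprime → no collateral:
  If types separate, collateral earns payment 280 and no collateral earns 134.
  Creditworthy: collateral gives 280 − 92 = 188; no collateral gives 134 − 26 = 108. No deviation. ✓
  Subprime: no collateral gives 134 − 26 = 108; collateral gives 280 − 210 = 70. No deviation. ✓
Both hold — the creditworthy type sends collateral.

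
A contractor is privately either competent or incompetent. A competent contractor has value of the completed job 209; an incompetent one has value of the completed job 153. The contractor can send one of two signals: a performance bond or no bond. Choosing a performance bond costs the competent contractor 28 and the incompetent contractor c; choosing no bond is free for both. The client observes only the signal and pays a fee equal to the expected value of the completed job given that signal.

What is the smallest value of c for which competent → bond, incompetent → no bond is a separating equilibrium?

56

Under separation: bond → competent (pays 209); no bond → incompetent (pays 153).
Competent: 209 − 28 = 181 ≥ 153 − 0 = 153. Holds regardless of c. ✓
Incompetent: 153 − 0 ≥ 209 − c, so c ≥ 209 − 153 = 56.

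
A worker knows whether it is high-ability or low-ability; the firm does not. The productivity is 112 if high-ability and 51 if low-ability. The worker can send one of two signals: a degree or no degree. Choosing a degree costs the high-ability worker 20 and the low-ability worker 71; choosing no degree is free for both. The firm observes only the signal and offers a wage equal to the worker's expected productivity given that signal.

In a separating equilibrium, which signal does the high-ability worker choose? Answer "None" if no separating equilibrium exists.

degree

Try high-ability → degree, low-ability → no degree:
  If types separate, degree earns payment 112 and no degree earns 51.
  High-ability: degree gives 112 − 20 = 92; no degree gives 51 − 0 = 51. No deviation. ✓
  Low-ability: no degree gives 51 − 0 = 51; degree gives 112 − 71 = 41. No deviation. ✓
Both hold — the high-ability type sends degree.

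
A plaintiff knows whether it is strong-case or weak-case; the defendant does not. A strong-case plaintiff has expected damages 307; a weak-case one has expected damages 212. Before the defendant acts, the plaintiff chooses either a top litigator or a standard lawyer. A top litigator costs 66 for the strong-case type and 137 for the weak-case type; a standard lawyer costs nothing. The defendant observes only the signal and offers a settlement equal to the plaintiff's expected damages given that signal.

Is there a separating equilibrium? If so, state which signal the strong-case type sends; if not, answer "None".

Try strong-case → top litigator, weak-case → standard lawyer:
  If types separate, top litigator earns payment 307 and standard lawyer earns 212.
  Strong-case: top litigator gives 307 − 66 = 241; standard lawyer gives 212 − 0 = 212. No deviation. ✓
  Weak-case: standard lawyer gives 212 − 0 = 212; top litigator gives 307 − 137 = 170. No deviation. ✓
Both hold — the strong-case type sends top litigator.

top litigator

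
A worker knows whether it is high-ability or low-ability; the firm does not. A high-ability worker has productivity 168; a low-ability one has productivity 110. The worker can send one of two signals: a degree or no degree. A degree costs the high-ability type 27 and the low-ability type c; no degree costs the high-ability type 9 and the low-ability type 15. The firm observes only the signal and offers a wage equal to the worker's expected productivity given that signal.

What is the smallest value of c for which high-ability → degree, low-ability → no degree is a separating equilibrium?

73

Under separation: degree → high-ability (pays 168); no degree → low-ability (pays 110).
High-ability: 168 − 27 = 141 ≥ 110 − 9 = 101. Holds regardless of c. ✓
Low-ability: 110 − 15 ≥ 168 − c, so c ≥ 168 − 95 = 73.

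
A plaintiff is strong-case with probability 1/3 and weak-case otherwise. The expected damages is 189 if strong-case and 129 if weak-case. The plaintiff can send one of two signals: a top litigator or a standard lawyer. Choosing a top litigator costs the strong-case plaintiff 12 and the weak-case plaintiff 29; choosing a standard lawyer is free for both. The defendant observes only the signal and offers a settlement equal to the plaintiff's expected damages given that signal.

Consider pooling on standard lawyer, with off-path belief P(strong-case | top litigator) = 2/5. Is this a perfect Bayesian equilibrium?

Yes

At the pooled signal (standard lawyer) the defendant holds the prior 1/3 and pays 1/3·189 + 2/3·129 = 149. Off-path (top litigator) belief 2/5 gives 2/5·189 + 3/5·129 = 153.
Strong-case: standard lawyer gives 149 − 0 = 149; top litigator gives 153 − 12 = 141. Stays. ✓
Weak-case: standard lawyer gives 149 − 0 = 149; top litigator gives 153 − 29 = 124. Stays. ✓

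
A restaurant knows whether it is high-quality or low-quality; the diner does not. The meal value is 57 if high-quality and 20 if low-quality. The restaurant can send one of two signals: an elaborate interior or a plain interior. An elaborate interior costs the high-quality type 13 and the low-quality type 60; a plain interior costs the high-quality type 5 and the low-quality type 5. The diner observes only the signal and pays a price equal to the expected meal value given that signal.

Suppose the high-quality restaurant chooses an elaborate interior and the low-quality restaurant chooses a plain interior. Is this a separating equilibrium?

If types separate, elaborate interior earns payment 57 and plain interior earns 20.
High-quality: elaborate interior gives 57 − 13 = 44; plain interior gives 20 − 5 = 15. No deviation. ✓
Low-quality: plain interior gives 20 − 5 = 15; elaborate interior gives 57 − 60 = -3. No deviation. ✓
Both incentive constraints hold.

Yes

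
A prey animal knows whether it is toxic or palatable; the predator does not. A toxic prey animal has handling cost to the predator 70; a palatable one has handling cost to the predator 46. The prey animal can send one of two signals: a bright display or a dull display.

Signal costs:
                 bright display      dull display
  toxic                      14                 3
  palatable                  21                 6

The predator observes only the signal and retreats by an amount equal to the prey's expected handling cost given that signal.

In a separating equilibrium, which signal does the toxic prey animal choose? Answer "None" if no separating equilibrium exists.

None

Try toxic → bright display, palatable → dull display:
  Under separation the predator infers type exactly: bright display → toxic (pays 70), dull display → palatable (pays 46).
  Toxic: bright display gives 70 − 14 = 56; dull display gives 46 − 3 = 43. No deviation. ✓
  Palatable: dull display gives 46 − 6 = 40; bright display gives 70 − 21 = 49. Would deviate. ✗
Try toxic → dull display, palatable → bright display:
  Under separation the predator infers type exactly: dull display → toxic (pays 70), bright display → palatable (pays 46).
  Toxic: dull display gives 70 − 3 = 67; bright display gives 46 − 14 = 32. No deviation. ✓
  Palatable: bright display gives 46 − 21 = 25; dull display gives 70 − 6 = 64. Would deviate. ✗
Neither assignment is incentive-compatible.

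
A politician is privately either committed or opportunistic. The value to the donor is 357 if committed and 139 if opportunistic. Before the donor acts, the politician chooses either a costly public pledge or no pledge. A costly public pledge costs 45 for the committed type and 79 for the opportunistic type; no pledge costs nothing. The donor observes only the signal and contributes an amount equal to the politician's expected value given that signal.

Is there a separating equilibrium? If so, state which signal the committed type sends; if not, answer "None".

None

Try committed → pledge, opportunistic → no pledge:
  Under separation the donor infers type exactly: pledge → committed (pays 357), no pledge → opportunistic (pays 139).
  Committed: pledge gives 357 − 45 = 312; no pledge gives 139 − 0 = 139. No deviation. ✓
  Opportunistic: no pledge gives 139 − 0 = 139; pledge gives 357 − 79 = 278. Would deviate. ✗
Try committed → no pledge, opportunistic → pledge:
  Under separation the donor infers type exactly: no pledge → committed (pays 357), pledge → opportunistic (pays 139).
  Committed: no pledge gives 357 − 0 = 357; pledge gives 139 − 45 = 94. No deviation. ✓
  Opportunistic: pledge gives 139 − 79 = 60; no pledge gives 357 − 0 = 357. Would deviate. ✗
Neither assignment is incentive-compatible.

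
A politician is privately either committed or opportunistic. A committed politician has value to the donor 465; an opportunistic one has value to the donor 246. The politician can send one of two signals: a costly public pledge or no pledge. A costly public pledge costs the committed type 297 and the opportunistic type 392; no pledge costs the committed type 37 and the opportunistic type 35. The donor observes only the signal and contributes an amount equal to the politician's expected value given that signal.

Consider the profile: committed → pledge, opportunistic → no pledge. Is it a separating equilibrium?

No

If types separate, pledge earns payment 465 and no pledge earns 246.
Committed: pledge gives 465 − 297 = 168; no pledge gives 246 − 37 = 209. Would deviate. ✗
Opportunistic: no pledge gives 246 − 35 = 211; pledge gives 465 − 392 = 73. No deviation. ✓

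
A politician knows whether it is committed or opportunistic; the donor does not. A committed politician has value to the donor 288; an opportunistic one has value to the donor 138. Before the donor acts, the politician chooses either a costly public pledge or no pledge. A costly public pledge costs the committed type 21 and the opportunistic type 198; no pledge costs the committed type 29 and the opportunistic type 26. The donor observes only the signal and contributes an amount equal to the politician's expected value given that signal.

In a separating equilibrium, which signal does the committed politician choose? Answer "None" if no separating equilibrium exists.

pledge

Try committed → pledge, opportunistic → no pledge:
  If types separate, pledge earns payment 288 and no pledge earns 138.
  Committed: pledge gives 288 − 21 = 267; no pledge gives 138 − 29 = 109. No deviation. ✓
  Opportunistic: no pledge gives 138 − 26 = 112; pledge gives 288 − 198 = 90. No deviation. ✓
Both hold — the committed type sends pledge.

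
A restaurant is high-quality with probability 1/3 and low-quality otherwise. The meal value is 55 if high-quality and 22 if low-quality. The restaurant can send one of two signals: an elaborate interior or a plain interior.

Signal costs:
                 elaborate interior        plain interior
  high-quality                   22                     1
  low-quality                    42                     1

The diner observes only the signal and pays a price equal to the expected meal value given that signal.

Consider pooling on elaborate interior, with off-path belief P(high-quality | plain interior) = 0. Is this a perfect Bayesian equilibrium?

No

At the pooled signal (elaborate interior) the diner holds the prior 1/3 and pays 1/3·55 + 2/3·22 = 33. Off-path (plain interior) belief 0 gives 0·55 + 1·22 = 22.
High-quality: elaborate interior gives 33 − 22 = 11; plain interior gives 22 − 1 = 21. Deviates. ✗
Low-quality: elaborate interior gives 33 − 42 = -9; plain interior gives 22 − 1 = 21. Deviates. ✗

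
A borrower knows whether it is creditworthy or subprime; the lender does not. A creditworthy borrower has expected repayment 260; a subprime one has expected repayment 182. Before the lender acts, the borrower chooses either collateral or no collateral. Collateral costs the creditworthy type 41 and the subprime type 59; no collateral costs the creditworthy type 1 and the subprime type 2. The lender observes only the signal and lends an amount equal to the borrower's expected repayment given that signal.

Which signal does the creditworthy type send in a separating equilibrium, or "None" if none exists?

Try creditworthy → collateral, subprime → no collateral:
  If types separate, collateral earns payment 260 and no collateral earns 182.
  Creditworthy: collateral gives 260 − 41 = 219; no collateral gives 182 − 1 = 181. No deviation. ✓
  Subprime: no collateral gives 182 − 2 = 180; collateral gives 260 − 59 = 201. Would deviate. ✗
Try creditworthy → no collateral, subprime → collateral:
  If types separate, no collateral earns payment 260 and collateral earns 182.
  Creditworthy: no collateral gives 260 − 1 = 259; collateral gives 182 − 41 = 141. No deviation. ✓
  Subprime: collateral gives 182 − 59 = 123; no collateral gives 260 − 2 = 258. Would deviate. ✗
Neither assignment is incentive-compatible.

None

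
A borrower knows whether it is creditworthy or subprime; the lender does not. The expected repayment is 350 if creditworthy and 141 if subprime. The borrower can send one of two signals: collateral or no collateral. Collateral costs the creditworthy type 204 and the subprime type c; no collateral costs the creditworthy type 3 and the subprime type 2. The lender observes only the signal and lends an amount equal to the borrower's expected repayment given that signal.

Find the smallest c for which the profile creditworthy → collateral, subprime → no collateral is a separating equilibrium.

Under separation: collateral → creditworthy (pays 350); no collateral → subprime (pays 141).
Creditworthy: 350 − 204 = 146 ≥ 141 − 3 = 138. Holds regardless of c. ✓
Subprime: 141 − 2 ≥ 350 − c, so c ≥ 350 − 139 = 211.

211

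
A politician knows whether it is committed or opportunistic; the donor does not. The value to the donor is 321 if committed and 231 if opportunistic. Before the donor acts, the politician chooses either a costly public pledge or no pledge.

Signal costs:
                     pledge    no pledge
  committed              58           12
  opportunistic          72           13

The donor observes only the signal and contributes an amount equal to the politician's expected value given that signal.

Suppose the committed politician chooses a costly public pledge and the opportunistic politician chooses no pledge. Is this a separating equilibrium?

If types separate, pledge earns payment 321 and no pledge earns 231.
Committed: pledge gives 321 − 58 = 263; no pledge gives 231 − 12 = 219. No deviation. ✓
Opportunistic: no pledge gives 231 − 13 = 218; pledge gives 321 − 72 = 249. Would deviate. ✗

No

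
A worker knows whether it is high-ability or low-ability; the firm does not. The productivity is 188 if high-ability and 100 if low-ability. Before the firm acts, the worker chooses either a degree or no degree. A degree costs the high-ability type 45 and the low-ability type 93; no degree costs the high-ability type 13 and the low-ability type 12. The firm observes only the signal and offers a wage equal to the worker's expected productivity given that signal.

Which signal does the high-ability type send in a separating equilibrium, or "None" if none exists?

Try high-ability → degree, low-ability → no degree:
  If types separate, degree earns payment 188 and no degree earns 100.
  High-ability: degree gives 188 − 45 = 143; no degree gives 100 − 13 = 87. No deviation. ✓
  Low-ability: no degree gives 100 − 12 = 88; degree gives 188 − 93 = 95. Would deviate. ✗
Try high-ability → no degree, low-ability → degree:
  If types separate, no degree earns payment 188 and degree earns 100.
  High-ability: no degree gives 188 − 13 = 175; degree gives 100 − 45 = 55. No deviation. ✓
  Low-ability: degree gives 100 − 93 = 7; no degree gives 188 − 12 = 176. Would deviate. ✗
Neither assignment is incentive-compatible.

None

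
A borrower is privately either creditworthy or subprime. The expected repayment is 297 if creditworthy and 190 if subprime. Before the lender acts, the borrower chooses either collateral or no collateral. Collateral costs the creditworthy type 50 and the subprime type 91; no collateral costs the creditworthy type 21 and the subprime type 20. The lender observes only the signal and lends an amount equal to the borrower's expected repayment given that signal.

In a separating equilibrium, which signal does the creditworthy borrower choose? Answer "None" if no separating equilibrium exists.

Try creditworthy → collateral, subprime → no collateral:
  Under separation the lender infers type exactly: collateral → creditworthy (pays 297), no collateral → subprime (pays 190).
  Creditworthy: collateral gives 297 − 50 = 247; no collateral gives 190 − 21 = 169. No deviation. ✓
  Subprime: no collateral gives 190 − 20 = 170; collateral gives 297 − 91 = 206. Would deviate. ✗
Try creditworthy → no collateral, subprime → collateral:
  Under separation the lender infers type exactly: no collateral → creditworthy (pays 297), collateral → subprime (pays 190).
  Creditworthy: no collateral gives 297 − 21 = 276; collateral gives 190 − 50 = 140. No deviation. ✓
  Subprime: collateral gives 190 − 91 = 99; no collateral gives 297 − 20 = 277. Would deviate. ✗
Neither assignment is incentive-compatible.

None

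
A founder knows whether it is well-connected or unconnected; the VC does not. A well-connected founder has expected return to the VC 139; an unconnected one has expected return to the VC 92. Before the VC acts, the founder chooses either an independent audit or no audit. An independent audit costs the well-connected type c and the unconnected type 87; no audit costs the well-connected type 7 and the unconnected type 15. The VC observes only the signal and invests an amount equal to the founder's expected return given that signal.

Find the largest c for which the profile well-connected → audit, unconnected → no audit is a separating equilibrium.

54

Under separation: audit → well-connected (pays 139); no audit → unconnected (pays 92).
Unconnected: 92 − 15 = 77 ≥ 139 − 87 = 52. Holds regardless of c. ✓
Well-connected: 139 − c ≥ 92 − 7, so c ≤ 139 − 85 = 54.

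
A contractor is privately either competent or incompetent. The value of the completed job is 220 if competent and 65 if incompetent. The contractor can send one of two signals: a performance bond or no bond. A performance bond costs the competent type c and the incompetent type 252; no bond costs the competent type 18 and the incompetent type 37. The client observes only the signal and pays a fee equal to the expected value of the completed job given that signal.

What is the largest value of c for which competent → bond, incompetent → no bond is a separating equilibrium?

Under separation: bond → competent (pays 220); no bond → incompetent (pays 65).
Incompetent: 65 − 37 = 28 ≥ 220 − 252 = -32. Holds regardless of c. ✓
Competent: 220 − c ≥ 65 − 18, so c ≤ 220 − 47 = 173.

173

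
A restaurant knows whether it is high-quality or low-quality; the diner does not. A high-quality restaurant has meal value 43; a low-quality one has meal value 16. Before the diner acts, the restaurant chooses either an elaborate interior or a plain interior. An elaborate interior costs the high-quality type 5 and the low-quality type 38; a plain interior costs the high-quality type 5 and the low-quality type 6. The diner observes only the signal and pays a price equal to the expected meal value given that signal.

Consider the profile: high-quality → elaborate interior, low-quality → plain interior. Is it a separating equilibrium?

If types separate, elaborate interior earns payment 43 and plain interior earns 16.
High-quality: elaborate interior gives 43 − 5 = 38; plain interior gives 16 − 5 = 11. No deviation. ✓
Low-quality: plain interior gives 16 − 6 = 10; elaborate interior gives 43 − 38 = 5. No deviation. ✓
Both incentive constraints hold.

Yes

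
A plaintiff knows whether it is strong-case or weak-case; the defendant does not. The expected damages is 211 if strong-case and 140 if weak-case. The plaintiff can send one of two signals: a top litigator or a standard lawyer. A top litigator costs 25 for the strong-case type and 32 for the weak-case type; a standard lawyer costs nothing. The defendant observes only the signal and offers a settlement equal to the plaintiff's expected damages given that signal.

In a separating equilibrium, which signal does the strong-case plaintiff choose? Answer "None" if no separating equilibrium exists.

None

Try strong-case → top litigator, weak-case → standard lawyer:
  If types separate, top litigator earns payment 211 and standard lawyer earns 140.
  Strong-case: top litigator gives 211 − 25 = 186; standard lawyer gives 140 − 0 = 140. No deviation. ✓
  Weak-case: standard lawyer gives 140 − 0 = 140; top litigator gives 211 − 32 = 179. Would deviate. ✗
Try strong-case → standard lawyer, weak-case → top litigator:
  If types separate, standard lawyer earns payment 211 and top litigator earns 140.
  Strong-case: standard lawyer gives 211 − 0 = 211; top litigator gives 140 − 25 = 115. No deviation. ✓
  Weak-case: top litigator gives 140 − 32 = 108; standard lawyer gives 211 − 0 = 211. Would deviate. ✗
Neither assignment is incentive-compatible.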